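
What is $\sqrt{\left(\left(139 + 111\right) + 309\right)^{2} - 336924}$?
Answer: $i \sqrt{24443} \approx 156.34 i$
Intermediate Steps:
$\sqrt{\left(\left(139 + 111\right) + 309\right)^{2} - 336924} = \sqrt{\left(250 + 309\right)^{2} - 336924} = \sqrt{559^{2} - 336924} = \sqrt{312481 - 336924} = \sqrt{-24443} = i \sqrt{24443}$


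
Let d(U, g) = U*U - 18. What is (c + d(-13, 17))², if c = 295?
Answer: 198916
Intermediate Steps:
d(U, g) = -18 + U² (d(U, g) = U² - 18 = -18 + U²)
(c + d(-13, 17))² = (295 + (-18 + (-13)²))² = (295 + (-18 + 169))² = (295 + 151)² = 446² = 198916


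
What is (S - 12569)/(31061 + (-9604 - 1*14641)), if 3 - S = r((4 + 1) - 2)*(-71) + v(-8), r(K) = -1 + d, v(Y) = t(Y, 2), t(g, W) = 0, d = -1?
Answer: -1059/568 ≈ -1.8644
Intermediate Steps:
v(Y) = 0
r(K) = -2 (r(K) = -1 - 1 = -2)
S = -139 (S = 3 - (-2*(-71) + 0) = 3 - (142 + 0) = 3 - 1*142 = 3 - 142 = -139)
(S - 12569)/(31061 + (-9604 - 1*14641)) = (-139 - 12569)/(31061 + (-9604 - 1*14641)) = -12708/(31061 + (-9604 - 14641)) = -12708/(31061 - 24245) = -12708/6816 = -12708*1/6816 = -1059/568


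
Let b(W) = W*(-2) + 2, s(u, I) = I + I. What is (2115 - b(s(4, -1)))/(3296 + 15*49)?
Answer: 2109/4031 ≈ 0.52320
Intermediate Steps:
s(u, I) = 2*I
b(W) = 2 - 2*W (b(W) = -2*W + 2 = 2 - 2*W)
(2115 - b(s(4, -1)))/(3296 + 15*49) = (2115 - (2 - 4*(-1)))/(3296 + 15*49) = (2115 - (2 - 2*(-2)))/(3296 + 735) = (2115 - (2 + 4))/4031 = (2115 - 1*6)*(1/4031) = (2115 - 6)*(1/4031) = 2109*(1/4031) = 2109/4031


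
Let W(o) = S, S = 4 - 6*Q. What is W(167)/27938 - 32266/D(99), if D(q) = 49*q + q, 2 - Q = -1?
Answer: -225379202/34573275 ≈ -6.5189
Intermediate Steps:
Q = 3 (Q = 2 - 1*(-1) = 2 + 1 = 3)
D(q) = 50*q
S = -14 (S = 4 - 6*3 = 4 - 18 = -14)
W(o) = -14
W(167)/27938 - 32266/D(99) = -14/27938 - 32266/(50*99) = -14*1/27938 - 32266/4950 = -7/13969 - 32266*1/4950 = -7/13969 - 16133/2475 = -225379202/34573275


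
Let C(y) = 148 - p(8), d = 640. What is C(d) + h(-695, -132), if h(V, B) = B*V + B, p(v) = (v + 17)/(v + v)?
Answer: 1468071/16 ≈ 91755.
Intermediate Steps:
p(v) = (17 + v)/(2*v) (p(v) = (17 + v)/((2*v)) = (17 + v)*(1/(2*v)) = (17 + v)/(2*v))
h(V, B) = B + B*V
C(y) = 2343/16 (C(y) = 148 - (17 + 8)/(2*8) = 148 - 25/(2*8) = 148 - 1*25/16 = 148 - 25/16 = 2343/16)
C(d) + h(-695, -132) = 2343/16 - 132*(1 - 695) = 2343/16 - 132*(-694) = 2343/16 + 91608 = 1468071/16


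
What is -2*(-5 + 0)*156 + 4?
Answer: 1564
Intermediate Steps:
-2*(-5 + 0)*156 + 4 = -2*(-5)*156 + 4 = 10*156 + 4 = 1560 + 4 = 1564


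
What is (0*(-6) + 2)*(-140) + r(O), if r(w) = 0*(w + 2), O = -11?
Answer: -280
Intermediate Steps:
r(w) = 0 (r(w) = 0*(2 + w) = 0)
(0*(-6) + 2)*(-140) + r(O) = (0*(-6) + 2)*(-140) + 0 = (0 + 2)*(-140) + 0 = 2*(-140) + 0 = -280 + 0 = -280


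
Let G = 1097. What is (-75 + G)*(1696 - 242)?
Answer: 1485988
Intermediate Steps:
(-75 + G)*(1696 - 242) = (-75 + 1097)*(1696 - 242) = 1022*1454 = 1485988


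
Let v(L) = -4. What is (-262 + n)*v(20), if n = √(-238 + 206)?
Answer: 1048 - 16*I*√2 ≈ 1048.0 - 22.627*I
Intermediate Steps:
n = 4*I*√2 (n = √(-32) = 4*I*√2 ≈ 5.6569*I)
(-262 + n)*v(20) = (-262 + 4*I*√2)*(-4) = 1048 - 16*I*√2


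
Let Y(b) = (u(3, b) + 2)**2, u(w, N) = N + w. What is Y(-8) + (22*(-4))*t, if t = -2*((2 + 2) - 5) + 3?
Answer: -431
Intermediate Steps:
t = 5 (t = -2*(4 - 5) + 3 = -2*(-1) + 3 = 2 + 3 = 5)
Y(b) = (5 + b)**2 (Y(b) = ((b + 3) + 2)**2 = ((3 + b) + 2)**2 = (5 + b)**2)
Y(-8) + (22*(-4))*t = (5 - 8)**2 + (22*(-4))*5 = (-3)**2 - 88*5 = 9 - 440 = -431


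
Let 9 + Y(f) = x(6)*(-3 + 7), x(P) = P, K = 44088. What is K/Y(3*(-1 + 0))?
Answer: 14696/5 ≈ 2939.2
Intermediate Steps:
Y(f) = 15 (Y(f) = -9 + 6*(-3 + 7) = -9 + 6*4 = -9 + 24 = 15)
K/Y(3*(-1 + 0)) = 44088/15 = 44088*(1/15) = 14696/5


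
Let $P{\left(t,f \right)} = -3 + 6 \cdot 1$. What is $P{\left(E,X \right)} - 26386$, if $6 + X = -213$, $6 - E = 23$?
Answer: $-26383$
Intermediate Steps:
$E = -17$ ($E = 6 - 23 = -17$)
$X = -219$ ($X = -6 - 213 = -219$)
$P{\left(t,f \right)} = 3$ ($P{\left(t,f \right)} = -3 + 6 = 3$)
$P{\left(E,X \right)} - 26386 = 3 - 26386 = -26383$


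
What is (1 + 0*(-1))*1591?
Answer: 1591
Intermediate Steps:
(1 + 0*(-1))*1591 = (1 + 0)*1591 = 1*1591 = 1591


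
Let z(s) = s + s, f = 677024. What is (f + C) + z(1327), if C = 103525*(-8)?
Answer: -148522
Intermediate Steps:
z(s) = 2*s
C = -828200
(f + C) + z(1327) = (677024 - 828200) + 2*1327 = -151176 + 2654 = -148522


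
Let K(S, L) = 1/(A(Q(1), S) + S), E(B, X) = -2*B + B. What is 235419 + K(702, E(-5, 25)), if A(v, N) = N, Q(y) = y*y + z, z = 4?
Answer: 330528277/1404 ≈ 2.3542e+5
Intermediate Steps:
Q(y) = 4 + y**2 (Q(y) = y*y + 4 = y**2 + 4 = 4 + y**2)
E(B, X) = -B
K(S, L) = 1/(2*S) (K(S, L) = 1/(S + S) = 1/(2*S))
235419 + K(702, E(-5, 25)) = 235419 + (1/2)/702 = 235419 + (1/2)*(1/702) = 235419 + 1/1404 = 330528277/1404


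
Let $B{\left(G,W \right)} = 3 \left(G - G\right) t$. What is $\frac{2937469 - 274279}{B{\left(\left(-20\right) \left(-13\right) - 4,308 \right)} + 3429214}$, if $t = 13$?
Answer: $\frac{1331595}{1714607} \approx 0.77662$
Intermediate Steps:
$B{\left(G,W \right)} = 0$ ($B{\left(G,W \right)} = 3 \left(G - G\right) 13 = 3 \cdot 0 \cdot 13 = 0 \cdot 13 = 0$)
$\frac{2937469 - 274279}{B{\left(\left(-20\right) \left(-13\right) - 4,308 \right)} + 3429214} = \frac{2937469 - 274279}{0 + 3429214} = \frac{2663190}{3429214} = 2663190 \cdot \frac{1}{3429214} = \frac{1331595}{1714607}$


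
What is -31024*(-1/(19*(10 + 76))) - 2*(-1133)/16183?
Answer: 252882018/13221511 ≈ 19.127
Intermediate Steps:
-31024*(-1/(19*(10 + 76))) - 2*(-1133)/16183 = -31024/((-19*86)) + 2266*(1/16183) = -31024/(-1634) + 2266/16183 = -31024*(-1/1634) + 2266/16183 = 15512/817 + 2266/16183 = 252882018/13221511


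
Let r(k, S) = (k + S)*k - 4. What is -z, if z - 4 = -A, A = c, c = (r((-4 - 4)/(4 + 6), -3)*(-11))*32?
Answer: 8348/25 ≈ 333.92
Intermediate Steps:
r(k, S) = -4 + k*(S + k) (r(k, S) = (S + k)*k - 4 = k*(S + k) - 4 = -4 + k*(S + k))
c = 8448/25 (c = ((-4 + ((-4 - 4)/(4 + 6))**2 - 3*(-4 - 4)/(4 + 6))*(-11))*32 = ((-4 + (-8/10)**2 - (-24)/10)*(-11))*32 = ((-4 + (-8*1/10)**2 - (-24)/10)*(-11))*32 = ((-4 + (-4/5)**2 - 3*(-4/5))*(-11))*32 = ((-4 + 16/25 + 12/5)*(-11))*32 = -24/25*(-11)*32 = (264/25)*32 = 8448/25 ≈ 337.92)
A = 8448/25 ≈ 337.92
z = -8348/25 (z = 4 - 1*8448/25 = 4 - 8448/25 = -8348/25 ≈ -333.92)
-z = -1*(-8348/25) = 8348/25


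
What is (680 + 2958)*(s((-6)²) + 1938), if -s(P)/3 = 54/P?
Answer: 7034073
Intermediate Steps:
s(P) = -162/P
(680 + 2958)*(s((-6)²) + 1938) = (680 + 2958)*(-162/((-6)²) + 1938) = 3638*(-162/36 + 1938) = 3638*(-162*1/36 + 1938) = 3638*(-9/2 + 1938) = 3638*(3867/2) = 7034073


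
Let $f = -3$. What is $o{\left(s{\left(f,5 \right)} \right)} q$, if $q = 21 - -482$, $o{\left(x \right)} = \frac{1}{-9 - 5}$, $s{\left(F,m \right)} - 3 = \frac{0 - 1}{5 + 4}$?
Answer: $- \frac{503}{14} \approx -35.929$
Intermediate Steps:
$s{\left(F,m \right)} = \frac{26}{9}$ ($s{\left(F,m \right)} = 3 + \frac{0 - 1}{5 + 4} = 3 - \frac{1}{9} = \frac{26}{9}$)
$o{\left(x \right)} = - \frac{1}{14}$ ($o{\left(x \right)} = \frac{1}{-14} = - \frac{1}{14}$)
$q = 503$ ($q = 21 + 482 = 503$)
$o{\left(s{\left(f,5 \right)} \right)} q = \left(- \frac{1}{14}\right) 503 = - \frac{503}{14}$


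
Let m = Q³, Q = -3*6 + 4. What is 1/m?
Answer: -1/2744 ≈ -0.00036443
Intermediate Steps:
Q = -14 (Q = -18 + 4 = -14)
m = -2744 (m = (-14)³ = -2744)
1/m = 1/(-2744) = -1/2744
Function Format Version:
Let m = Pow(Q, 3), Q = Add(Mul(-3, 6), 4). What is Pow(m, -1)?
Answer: Rational(-1, 2744) ≈ -0.00036443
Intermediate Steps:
Q = -14 (Q = Add(-18, 4) = -14)
m = -2744 (m = Pow(-14, 3) = -2744)
Pow(m, -1) = Pow(-2744, -1) = Rational(-1, 2744)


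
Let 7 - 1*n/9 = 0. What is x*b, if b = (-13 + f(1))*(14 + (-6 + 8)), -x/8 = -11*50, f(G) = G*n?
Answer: 3520000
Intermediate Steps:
n = 63 (n = 63 - 9*0 = 63 + 0 = 63)
f(G) = 63*G (f(G) = G*63 = 63*G)
x = 4400 (x = -(-88)*50 = -8*(-550) = 4400)
b = 800 (b = (-13 + 63*1)*(14 + (-6 + 8)) = (-13 + 63)*(14 + 2) = 50*16 = 800)
x*b = 4400*800 = 3520000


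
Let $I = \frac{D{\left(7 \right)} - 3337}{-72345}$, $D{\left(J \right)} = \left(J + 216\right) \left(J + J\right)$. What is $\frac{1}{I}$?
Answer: $\frac{14469}{43} \approx 336.49$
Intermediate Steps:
$D{\left(J \right)} = 2 J \left(216 + J\right)$ ($D{\left(J \right)} = \left(216 + J\right) 2 J = 2 J \left(216 + J\right)$)
$I = \frac{43}{14469}$ ($I = \frac{2 \cdot 7 \left(216 + 7\right) - 3337}{-72345} = \left(2 \cdot 7 \cdot 223 - 3337\right) \left(- \frac{1}{72345}\right) = \left(3122 - 3337\right) \left(- \frac{1}{72345}\right) = \left(-215\right) \left(- \frac{1}{72345}\right) = \frac{43}{14469} \approx 0.0029719$)
$\frac{1}{I} = \frac{1}{\frac{43}{14469}} = \frac{14469}{43}$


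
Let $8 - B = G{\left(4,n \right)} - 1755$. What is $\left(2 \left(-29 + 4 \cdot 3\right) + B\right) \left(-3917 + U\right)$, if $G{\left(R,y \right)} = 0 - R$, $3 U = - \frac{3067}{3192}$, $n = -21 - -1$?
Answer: $- \frac{65008744847}{9576} \approx -6.7887 \cdot 10^{6}$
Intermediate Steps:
$n = -20$ ($n = -21 + 1 = -20$)
$U = - \frac{3067}{9576}$ ($U = \frac{\left(-3067\right) \frac{1}{3192}}{3} = \frac{1}{3} \left(- \frac{3067}{3192}\right) = - \frac{3067}{9576} \approx -0.32028$)
$G{\left(R,y \right)} = - R$
$B = 1767$ ($B = 8 - \left(\left(-1\right) 4 - 1755\right) = 8 - \left(-4 - 1755\right) = 8 - -1759 = 8 + 1759 = 1767$)
$\left(2 \left(-29 + 4 \cdot 3\right) + B\right) \left(-3917 + U\right) = \left(2 \left(-29 + 4 \cdot 3\right) + 1767\right) \left(-3917 - \frac{3067}{9576}\right) = \left(2 \left(-29 + 12\right) + 1767\right) \left(- \frac{37512259}{9576}\right) = \left(2 \left(-17\right) + 1767\right) \left(- \frac{37512259}{9576}\right) = \left(-34 + 1767\right) \left(- \frac{37512259}{9576}\right) = 1733 \left(- \frac{37512259}{9576}\right) = - \frac{65008744847}{9576}$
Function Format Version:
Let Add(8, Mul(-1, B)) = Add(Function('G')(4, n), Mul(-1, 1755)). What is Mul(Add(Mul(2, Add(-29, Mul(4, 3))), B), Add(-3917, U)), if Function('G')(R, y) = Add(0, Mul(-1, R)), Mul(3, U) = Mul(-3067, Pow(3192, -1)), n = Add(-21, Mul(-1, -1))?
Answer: Rational(-65008744847, 9576) ≈ -6.7887e+6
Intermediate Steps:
n = -20 (n = Add(-21, 1) = -20)
U = Rational(-3067, 9576) (U = Mul(Rational(1, 3), Mul(-3067, Pow(3192, -1))) = Mul(Rational(1, 3), Mul(-3067, Rational(1, 3192))) = Mul(Rational(1, 3), Rational(-3067, 3192)) = Rational(-3067, 9576) ≈ -0.32028)
Function('G')(R, y) = Mul(-1, R)
B = 1767 (B = Add(8, Mul(-1, Add(Mul(-1, 4), Mul(-1, 1755)))) = Add(8, Mul(-1, Add(-4, -1755))) = Add(8, Mul(-1, -1759)) = Add(8, 1759) = 1767)
Mul(Add(Mul(2, Add(-29, Mul(4, 3))), B), Add(-3917, U)) = Mul(Add(Mul(2, Add(-29, Mul(4, 3))), 1767), Add(-3917, Rational(-3067, 9576))) = Mul(Add(Mul(2, Add(-29, 12)), 1767), Rational(-37512259, 9576)) = Mul(Add(Mul(2, -17), 1767), Rational(-37512259, 9576)) = Mul(Add(-34, 1767), Rational(-37512259, 9576)) = Mul(1733, Rational(-37512259, 9576)) = Rational(-65008744847, 9576)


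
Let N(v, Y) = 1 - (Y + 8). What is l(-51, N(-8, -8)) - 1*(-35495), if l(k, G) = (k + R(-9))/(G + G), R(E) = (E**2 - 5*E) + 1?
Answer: 35533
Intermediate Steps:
R(E) = 1 + E**2 - 5*E
N(v, Y) = -7 - Y (N(v, Y) = 1 - (8 + Y) = 1 + (-8 - Y) = -7 - Y)
l(k, G) = (127 + k)/(2*G) (l(k, G) = (k + (1 + (-9)**2 - 5*(-9)))/(G + G) = (k + (1 + 81 + 45))/((2*G)) = (k + 127)*(1/(2*G)) = (127 + k)*(1/(2*G)) = (127 + k)/(2*G))
l(-51, N(-8, -8)) - 1*(-35495) = (127 - 51)/(2*(-7 - 1*(-8))) - 1*(-35495) = (1/2)*76/(-7 + 8) + 35495 = (1/2)*76/1 + 35495 = (1/2)*1*76 + 35495 = 38 + 35495 = 35533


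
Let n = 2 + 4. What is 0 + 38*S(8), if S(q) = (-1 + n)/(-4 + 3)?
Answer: -190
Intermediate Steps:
n = 6
S(q) = -5 (S(q) = (-1 + 6)/(-4 + 3) = 5/(-1) = 5*(-1) = -5)
0 + 38*S(8) = 0 + 38*(-5) = 0 - 190 = -190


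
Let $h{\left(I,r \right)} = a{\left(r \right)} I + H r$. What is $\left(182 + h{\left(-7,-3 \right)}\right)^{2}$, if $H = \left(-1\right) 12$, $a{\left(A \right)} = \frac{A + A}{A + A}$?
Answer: $44521$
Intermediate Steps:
$a{\left(A \right)} = 1$ ($a{\left(A \right)} = \frac{2 A}{2 A} = 2 A \frac{1}{2 A} = 1$)
$H = -12$
$h{\left(I,r \right)} = I - 12 r$ ($h{\left(I,r \right)} = 1 I - 12 r = I - 12 r$)
$\left(182 + h{\left(-7,-3 \right)}\right)^{2} = \left(182 - -29\right)^{2} = \left(182 + \left(-7 + 36\right)\right)^{2} = \left(182 + 29\right)^{2} = 211^{2} = 44521$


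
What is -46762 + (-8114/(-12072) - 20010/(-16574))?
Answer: -2338956754445/50020332 ≈ -46760.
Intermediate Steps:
-46762 + (-8114/(-12072) - 20010/(-16574)) = -46762 + (-8114*(-1/12072) - 20010*(-1/16574)) = -46762 + (4057/6036 + 10005/8287) = -46762 + 94010539/50020332 = -2338956754445/50020332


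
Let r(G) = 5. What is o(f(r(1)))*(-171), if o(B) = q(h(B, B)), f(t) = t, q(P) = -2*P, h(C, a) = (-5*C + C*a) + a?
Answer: 1710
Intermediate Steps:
h(C, a) = a - 5*C + C*a
o(B) = -2*B**2 + 8*B (o(B) = -2*(B - 5*B + B*B) = -2*(B - 5*B + B**2) = -2*(B**2 - 4*B) = -2*B**2 + 8*B)
o(f(r(1)))*(-171) = (2*5*(4 - 1*5))*(-171) = (2*5*(4 - 5))*(-171) = (2*5*(-1))*(-171) = -10*(-171) = 1710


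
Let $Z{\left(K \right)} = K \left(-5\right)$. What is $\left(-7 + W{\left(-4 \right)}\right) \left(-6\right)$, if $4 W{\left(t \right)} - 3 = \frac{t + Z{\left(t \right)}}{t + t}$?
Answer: $\frac{81}{2} \approx 40.5$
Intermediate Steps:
$Z{\left(K \right)} = - 5 K$
$W{\left(t \right)} = \frac{1}{4}$ ($W{\left(t \right)} = \frac{3}{4} + \frac{\left(t - 5 t\right) \frac{1}{t + t}}{4} = \frac{3}{4} + \frac{- 4 t \frac{1}{2 t}}{4} = \frac{3}{4} + \frac{1}{4} \left(-2\right) = \frac{3}{4} - \frac{1}{2} = \frac{1}{4}$)
$\left(-7 + W{\left(-4 \right)}\right) \left(-6\right) = \left(-7 + \frac{1}{4}\right) \left(-6\right) = \left(- \frac{27}{4}\right) \left(-6\right) = \frac{81}{2}$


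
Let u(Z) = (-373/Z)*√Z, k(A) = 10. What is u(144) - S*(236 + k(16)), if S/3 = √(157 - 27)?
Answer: -373/12 - 738*√130 ≈ -8445.6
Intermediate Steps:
S = 3*√130 (S = 3*√(157 - 27) = 3*√130 ≈ 34.205)
u(Z) = -373/√Z
u(144) - S*(236 + k(16)) = -373/√144 - 3*√130*(236 + 10) = -373*1/12 - 3*√130*246 = -373/12 - 738*√130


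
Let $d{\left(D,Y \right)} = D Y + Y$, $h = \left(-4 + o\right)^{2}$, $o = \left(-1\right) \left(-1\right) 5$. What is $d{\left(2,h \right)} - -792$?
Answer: $795$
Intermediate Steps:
$o = 5$ ($o = 1 \cdot 5 = 5$)
$h = 1$ ($h = \left(-4 + 5\right)^{2} = 1^{2} = 1$)
$d{\left(D,Y \right)} = Y + D Y$
$d{\left(2,h \right)} - -792 = 1 \left(1 + 2\right) - -792 = 1 \cdot 3 + 792 = 3 + 792 = 795$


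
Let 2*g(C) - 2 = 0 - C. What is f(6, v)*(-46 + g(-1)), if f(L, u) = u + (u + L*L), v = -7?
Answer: -979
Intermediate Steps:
g(C) = 1 - C/2 (g(C) = 1 + (0 - C)/2 = 1 + (-C)/2 = 1 - C/2)
f(L, u) = L² + 2*u (f(L, u) = u + (u + L²) = L² + 2*u)
f(6, v)*(-46 + g(-1)) = (6² + 2*(-7))*(-46 + (1 - ½*(-1))) = (36 - 14)*(-46 + (1 + ½)) = 22*(-46 + 3/2) = 22*(-89/2) = -979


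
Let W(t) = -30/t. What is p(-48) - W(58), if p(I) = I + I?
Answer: -2769/29 ≈ -95.483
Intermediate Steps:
p(I) = 2*I
p(-48) - W(58) = 2*(-48) - (-30)/58 = -96 - (-30)/58 = -96 - 1*(-15/29) = -96 + 15/29 = -2769/29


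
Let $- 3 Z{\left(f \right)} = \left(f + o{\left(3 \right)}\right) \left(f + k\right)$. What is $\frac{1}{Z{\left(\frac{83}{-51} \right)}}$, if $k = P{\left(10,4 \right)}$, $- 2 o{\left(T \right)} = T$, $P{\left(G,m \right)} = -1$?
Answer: $- \frac{7803}{21373} \approx -0.36509$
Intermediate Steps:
$o{\left(T \right)} = - \frac{T}{2}$
$k = -1$
$Z{\left(f \right)} = - \frac{\left(-1 + f\right) \left(- \frac{3}{2} + f\right)}{3}$ ($Z{\left(f \right)} = - \frac{\left(f - \frac{3}{2}\right) \left(f - 1\right)}{3} = - \frac{\left(f - \frac{3}{2}\right) \left(-1 + f\right)}{3} = - \frac{\left(- \frac{3}{2} + f\right) \left(-1 + f\right)}{3} = - \frac{\left(-1 + f\right) \left(- \frac{3}{2} + f\right)}{3}$)
$\frac{1}{Z{\left(\frac{83}{-51} \right)}} = \frac{1}{- \frac{1}{2} - \frac{\left(\frac{83}{-51}\right)^{2}}{3} + \frac{5 \frac{83}{-51}}{6}} = \frac{1}{- \frac{1}{2} - \frac{\left(83 \left(- \frac{1}{51}\right)\right)^{2}}{3} + \frac{5 \cdot 83 \left(- \frac{1}{51}\right)}{6}} = \frac{1}{- \frac{1}{2} - \frac{\left(- \frac{83}{51}\right)^{2}}{3} + \frac{5}{6} \left(- \frac{83}{51}\right)} = \frac{1}{- \frac{1}{2} - \frac{6889}{7803} - \frac{415}{306}} = \frac{1}{- \frac{21373}{7803}} = - \frac{7803}{21373}$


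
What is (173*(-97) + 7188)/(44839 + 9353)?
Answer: -9593/54192 ≈ -0.17702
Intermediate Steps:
(173*(-97) + 7188)/(44839 + 9353) = (-16781 + 7188)/54192 = -9593*1/54192 = -9593/54192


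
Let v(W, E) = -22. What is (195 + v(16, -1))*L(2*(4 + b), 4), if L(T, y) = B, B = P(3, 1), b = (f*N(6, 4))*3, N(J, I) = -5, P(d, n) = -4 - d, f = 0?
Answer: -1211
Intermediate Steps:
b = 0 (b = (0*(-5))*3 = 0*3 = 0)
B = -7 (B = -4 - 1*3 = -4 - 3 = -7)
L(T, y) = -7
(195 + v(16, -1))*L(2*(4 + b), 4) = (195 - 22)*(-7) = 173*(-7) = -1211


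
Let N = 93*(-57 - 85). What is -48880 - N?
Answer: -35674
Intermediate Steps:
N = -13206 (N = 93*(-142) = -13206)
-48880 - N = -48880 - 1*(-13206) = -48880 + 13206 = -35674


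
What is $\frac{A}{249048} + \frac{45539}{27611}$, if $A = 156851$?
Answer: $\frac{15672209833}{6876464328} \approx 2.2791$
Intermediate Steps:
$\frac{A}{249048} + \frac{45539}{27611} = \frac{156851}{249048} + \frac{45539}{27611} = \frac{15672209833}{6876464328}$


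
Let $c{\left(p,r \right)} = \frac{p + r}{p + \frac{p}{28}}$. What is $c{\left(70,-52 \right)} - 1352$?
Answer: $- \frac{196004}{145} \approx -1351.8$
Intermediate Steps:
$c{\left(p,r \right)} = \frac{28 \left(p + r\right)}{29 p}$ ($c{\left(p,r \right)} = \frac{p + r}{p + p \frac{1}{28}} = \frac{p + r}{p + \frac{p}{28}} = \frac{p + r}{\frac{29}{28} p} = \left(p + r\right) \frac{28}{29 p} = \frac{28 \left(p + r\right)}{29 p}$)
$c{\left(70,-52 \right)} - 1352 = \frac{28 \left(70 - 52\right)}{29 \cdot 70} - 1352 = \frac{28}{29} \cdot \frac{1}{70} \cdot 18 + \left(-2236 + 884\right) = \frac{36}{145} - 1352 = - \frac{196004}{145}$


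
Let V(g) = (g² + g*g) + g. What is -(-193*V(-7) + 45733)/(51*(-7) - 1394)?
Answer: 28170/1751 ≈ 16.088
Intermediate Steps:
V(g) = g + 2*g² (V(g) = (g² + g²) + g = 2*g² + g = g + 2*g²)
-(-193*V(-7) + 45733)/(51*(-7) - 1394) = -(-(-1351)*(1 + 2*(-7)) + 45733)/(51*(-7) - 1394) = -(-(-1351)*(1 - 14) + 45733)/(-357 - 1394) = -(-(-1351)*(-13) + 45733)/(-1751) = -(-193*91 + 45733)*(-1)/1751 = -(-17563 + 45733)*(-1)/1751 = -28170*(-1)/1751 = -1*(-28170/1751) = 28170/1751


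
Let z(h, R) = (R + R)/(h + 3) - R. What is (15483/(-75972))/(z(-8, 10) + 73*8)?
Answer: -397/1110360 ≈ -0.00035754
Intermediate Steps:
z(h, R) = -R + 2*R/(3 + h) (z(h, R) = (2*R)/(3 + h) - R = 2*R/(3 + h) - R = -R + 2*R/(3 + h))
(15483/(-75972))/(z(-8, 10) + 73*8) = (15483/(-75972))/(-1*10*(1 - 8)/(3 - 8) + 73*8) = (15483*(-1/75972))/(-1*10*(-7)/(-5) + 584) = -397/(1948*(-1*10*(-1/5)*(-7) + 584)) = -397/(1948*(-14 + 584)) = -397/1948/570 = -397/1948*1/570 = -397/1110360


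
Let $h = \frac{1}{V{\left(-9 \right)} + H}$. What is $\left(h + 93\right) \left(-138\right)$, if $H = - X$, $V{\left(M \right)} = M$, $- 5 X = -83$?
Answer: $- \frac{821031}{64} \approx -12829.0$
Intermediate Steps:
$X = \frac{83}{5}$ ($X = \left(- \frac{1}{5}\right) \left(-83\right) = \frac{83}{5} \approx 16.6$)
$H = - \frac{83}{5}$ ($H = \left(-1\right) \frac{83}{5} = - \frac{83}{5} \approx -16.6$)
$h = - \frac{5}{128}$ ($h = \frac{1}{-9 - \frac{83}{5}} = \frac{1}{- \frac{128}{5}} = - \frac{5}{128} \approx -0.039063$)
$\left(h + 93\right) \left(-138\right) = \left(- \frac{5}{128} + 93\right) \left(-138\right) = \frac{11899}{128} \left(-138\right) = - \frac{821031}{64}$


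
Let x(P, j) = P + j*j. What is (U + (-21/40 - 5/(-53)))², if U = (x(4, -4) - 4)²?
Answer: 293554825249/4494400 ≈ 65316.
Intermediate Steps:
x(P, j) = P + j²
U = 256 (U = ((4 + (-4)²) - 4)² = ((4 + 16) - 4)² = (20 - 4)² = 16² = 256)
(U + (-21/40 - 5/(-53)))² = (256 + (-21/40 - 5/(-53)))² = (256 + (-21*1/40 - 5*(-1/53)))² = (256 + (-21/40 + 5/53))² = (256 - 913/2120)² = (541807/2120)² = 293554825249/4494400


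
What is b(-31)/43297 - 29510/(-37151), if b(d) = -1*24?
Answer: 1276802846/1608526847 ≈ 0.79377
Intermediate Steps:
b(d) = -24
b(-31)/43297 - 29510/(-37151) = -24/43297 - 29510/(-37151) = -24*1/43297 - 29510*(-1/37151) = -24/43297 + 29510/37151 = 1276802846/1608526847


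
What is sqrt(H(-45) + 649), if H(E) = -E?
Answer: sqrt(694) ≈ 26.344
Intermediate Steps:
sqrt(H(-45) + 649) = sqrt(-1*(-45) + 649) = sqrt(45 + 649) = sqrt(694)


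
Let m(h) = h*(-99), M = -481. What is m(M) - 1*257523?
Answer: -209904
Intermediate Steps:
m(h) = -99*h
m(M) - 1*257523 = -99*(-481) - 1*257523 = 47619 - 257523 = -209904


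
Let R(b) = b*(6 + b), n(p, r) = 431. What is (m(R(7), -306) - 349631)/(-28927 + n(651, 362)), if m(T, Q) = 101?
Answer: 174765/14248 ≈ 12.266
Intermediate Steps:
(m(R(7), -306) - 349631)/(-28927 + n(651, 362)) = (101 - 349631)/(-28927 + 431) = -349530/(-28496) = -349530*(-1/28496) = 174765/14248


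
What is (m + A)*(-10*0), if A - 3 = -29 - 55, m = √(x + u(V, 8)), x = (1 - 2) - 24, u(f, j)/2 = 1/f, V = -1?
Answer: 0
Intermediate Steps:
u(f, j) = 2/f
x = -25 (x = -1 - 24 = -25)
m = 3*I*√3 (m = √(-25 + 2/(-1)) = √(-25 + 2*(-1)) = √(-25 - 2) = √(-27) = 3*I*√3 ≈ 5.1962*I)
A = -81 (A = 3 + (-29 - 55) = 3 - 84 = -81)
(m + A)*(-10*0) = (3*I*√3 - 81)*(-10*0) = (-81 + 3*I*√3)*0 = 0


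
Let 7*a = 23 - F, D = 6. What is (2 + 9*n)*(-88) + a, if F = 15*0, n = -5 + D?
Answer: -6753/7 ≈ -964.71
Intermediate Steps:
n = 1 (n = -5 + 6 = 1)
F = 0
a = 23/7 (a = (23 - 1*0)/7 = (23 + 0)/7 = (⅐)*23 = 23/7 ≈ 3.2857)
(2 + 9*n)*(-88) + a = (2 + 9*1)*(-88) + 23/7 = (2 + 9)*(-88) + 23/7 = 11*(-88) + 23/7 = -968 + 23/7 = -6753/7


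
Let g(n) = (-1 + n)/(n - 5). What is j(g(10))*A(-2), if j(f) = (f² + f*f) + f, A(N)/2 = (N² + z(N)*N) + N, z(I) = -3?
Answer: 3312/25 ≈ 132.48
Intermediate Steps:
g(n) = (-1 + n)/(-5 + n)
A(N) = -4*N + 2*N² (A(N) = 2*((N² - 3*N) + N) = 2*(N² - 2*N) = -4*N + 2*N²)
j(f) = f + 2*f² (j(f) = (f² + f²) + f = 2*f² + f = f + 2*f²)
j(g(10))*A(-2) = (((-1 + 10)/(-5 + 10))*(1 + 2*((-1 + 10)/(-5 + 10))))*(2*(-2)*(-2 - 2)) = ((9/5)*(1 + 2*(9/5)))*(2*(-2)*(-4)) = (((⅕)*9)*(1 + 2*((⅕)*9)))*16 = (9*(1 + 2*(9/5))/5)*16 = (9*(1 + 18/5)/5)*16 = ((9/5)*(23/5))*16 = (207/25)*16 = 3312/25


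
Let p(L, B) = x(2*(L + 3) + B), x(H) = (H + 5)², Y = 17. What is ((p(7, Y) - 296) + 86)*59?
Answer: 91686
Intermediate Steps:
x(H) = (5 + H)²
p(L, B) = (11 + B + 2*L)² (p(L, B) = (5 + (2*(L + 3) + B))² = (5 + (2*(3 + L) + B))² = (5 + ((6 + 2*L) + B))² = (5 + (6 + B + 2*L))² = (11 + B + 2*L)²)
((p(7, Y) - 296) + 86)*59 = (((11 + 17 + 2*7)² - 296) + 86)*59 = (((11 + 17 + 14)² - 296) + 86)*59 = ((42² - 296) + 86)*59 = ((1764 - 296) + 86)*59 = (1468 + 86)*59 = 1554*59 = 91686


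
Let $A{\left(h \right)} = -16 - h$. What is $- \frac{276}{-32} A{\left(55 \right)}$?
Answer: $- \frac{4899}{8} \approx -612.38$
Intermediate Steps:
$- \frac{276}{-32} A{\left(55 \right)} = - \frac{276}{-32} \left(-16 - 55\right) = \left(-276\right) \left(- \frac{1}{32}\right) \left(-16 - 55\right) = \frac{69}{8} \left(-71\right) = - \frac{4899}{8}$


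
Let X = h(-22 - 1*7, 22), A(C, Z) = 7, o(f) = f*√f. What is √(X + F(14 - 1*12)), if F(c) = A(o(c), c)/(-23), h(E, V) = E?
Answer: I*√15502/23 ≈ 5.4133*I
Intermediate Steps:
o(f) = f^(3/2)
X = -29 (X = -22 - 1*7 = -22 - 7 = -29)
F(c) = -7/23 (F(c) = 7/(-23) = 7*(-1/23) = -7/23)
√(X + F(14 - 1*12)) = √(-29 - 7/23) = √(-674/23) = I*√15502/23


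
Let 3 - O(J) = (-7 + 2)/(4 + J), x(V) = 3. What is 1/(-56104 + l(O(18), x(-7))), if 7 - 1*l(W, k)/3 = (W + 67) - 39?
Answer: -22/1235887 ≈ -1.7801e-5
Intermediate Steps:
O(J) = 3 + 5/(4 + J) (O(J) = 3 - (-7 + 2)/(4 + J) = 3 - (-5)/(4 + J) = 3 + 5/(4 + J))
l(W, k) = -63 - 3*W (l(W, k) = 21 - 3*((W + 67) - 39) = 21 - 3*((67 + W) - 39) = 21 - 3*(28 + W) = 21 + (-84 - 3*W) = -63 - 3*W)
1/(-56104 + l(O(18), x(-7))) = 1/(-56104 + (-63 - 3*(17 + 3*18)/(4 + 18))) = 1/(-56104 + (-63 - 3*(17 + 54)/22)) = 1/(-56104 + (-63 - 3*71/22)) = 1/(-56104 + (-63 - 213/22)) = 1/(-56104 - 1599/22) = 1/(-1235887/22) = -22/1235887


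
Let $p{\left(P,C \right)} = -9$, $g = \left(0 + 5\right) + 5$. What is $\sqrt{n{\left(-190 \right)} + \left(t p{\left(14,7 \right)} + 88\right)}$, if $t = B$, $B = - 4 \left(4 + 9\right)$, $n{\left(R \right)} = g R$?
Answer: $8 i \sqrt{21} \approx 36.661 i$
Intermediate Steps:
$g = 10$ ($g = 5 + 5 = 10$)
$n{\left(R \right)} = 10 R$
$B = -52$ ($B = \left(-4\right) 13 = -52$)
$t = -52$
$\sqrt{n{\left(-190 \right)} + \left(t p{\left(14,7 \right)} + 88\right)} = \sqrt{10 \left(-190\right) + \left(\left(-52\right) \left(-9\right) + 88\right)} = \sqrt{-1900 + \left(468 + 88\right)} = \sqrt{-1900 + 556} = \sqrt{-1344} = 8 i \sqrt{21}$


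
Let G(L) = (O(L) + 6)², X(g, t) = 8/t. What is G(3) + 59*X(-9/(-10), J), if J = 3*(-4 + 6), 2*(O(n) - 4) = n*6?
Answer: 1319/3 ≈ 439.67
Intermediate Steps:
O(n) = 4 + 3*n (O(n) = 4 + (n*6)/2 = 4 + (6*n)/2 = 4 + 3*n)
J = 6 (J = 3*2 = 6)
G(L) = (10 + 3*L)² (G(L) = ((4 + 3*L) + 6)² = (10 + 3*L)²)
G(3) + 59*X(-9/(-10), J) = (10 + 3*3)² + 59*(8/6) = (10 + 9)² + 59*(8*(⅙)) = 19² + 59*(4/3) = 361 + 236/3 = 1319/3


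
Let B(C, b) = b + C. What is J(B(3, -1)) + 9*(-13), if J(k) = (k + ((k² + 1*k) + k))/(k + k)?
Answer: -229/2 ≈ -114.50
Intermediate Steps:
B(C, b) = C + b
J(k) = (k² + 3*k)/(2*k) (J(k) = (k + ((k² + k) + k))/((2*k)) = (k + ((k + k²) + k))*(1/(2*k)) = (k + (k² + 2*k))*(1/(2*k)) = (k² + 3*k)*(1/(2*k)) = (k² + 3*k)/(2*k))
J(B(3, -1)) + 9*(-13) = (3/2 + (3 - 1)/2) + 9*(-13) = (3/2 + (½)*2) - 117 = (3/2 + 1) - 117 = 5/2 - 117 = -229/2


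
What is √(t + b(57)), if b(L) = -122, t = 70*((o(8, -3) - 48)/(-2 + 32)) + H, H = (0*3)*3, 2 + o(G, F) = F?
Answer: I*√2211/3 ≈ 15.674*I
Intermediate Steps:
o(G, F) = -2 + F
H = 0 (H = 0*3 = 0)
t = -371/3 (t = 70*(((-2 - 3) - 48)/(-2 + 32)) + 0 = 70*((-5 - 48)/30) + 0 = 70*(-53*1/30) + 0 = 70*(-53/30) + 0 = -371/3 + 0 = -371/3 ≈ -123.67)
√(t + b(57)) = √(-371/3 - 122) = √(-737/3) = I*√2211/3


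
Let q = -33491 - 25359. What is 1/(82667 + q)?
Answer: 1/23817 ≈ 4.1987e-5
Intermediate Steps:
q = -58850
1/(82667 + q) = 1/(82667 - 58850) = 1/23817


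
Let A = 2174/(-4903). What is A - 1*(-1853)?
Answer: 9083085/4903 ≈ 1852.6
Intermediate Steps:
A = -2174/4903 (A = 2174*(-1/4903) = -2174/4903 ≈ -0.44340)
A - 1*(-1853) = -2174/4903 - 1*(-1853) = -2174/4903 + 1853 = 9083085/4903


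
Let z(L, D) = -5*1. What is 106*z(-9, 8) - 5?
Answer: -535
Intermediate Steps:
z(L, D) = -5
106*z(-9, 8) - 5 = 106*(-5) - 5 = -530 - 5 = -535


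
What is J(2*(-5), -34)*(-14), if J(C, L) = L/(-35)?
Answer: -68/5 ≈ -13.600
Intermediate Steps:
J(C, L) = -L/35 (J(C, L) = L*(-1/35) = -L/35)
J(2*(-5), -34)*(-14) = -1/35*(-34)*(-14) = (34/35)*(-14) = -68/5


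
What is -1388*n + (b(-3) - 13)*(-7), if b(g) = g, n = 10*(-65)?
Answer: 902312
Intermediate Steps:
n = -650
-1388*n + (b(-3) - 13)*(-7) = -1388*(-650) + (-3 - 13)*(-7) = 902200 - 16*(-7) = 902200 + 112 = 902312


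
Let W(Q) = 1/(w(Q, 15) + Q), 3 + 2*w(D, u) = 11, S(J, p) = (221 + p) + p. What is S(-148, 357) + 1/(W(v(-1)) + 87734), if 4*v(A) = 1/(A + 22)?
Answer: 27644623607/29566442 ≈ 935.00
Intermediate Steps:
S(J, p) = 221 + 2*p
w(D, u) = 4 (w(D, u) = -3/2 + (½)*11 = -3/2 + 11/2 = 4)
v(A) = 1/(4*(22 + A)) (v(A) = 1/(4*(A + 22)) = 1/(4*(22 + A)))
W(Q) = 1/(4 + Q)
S(-148, 357) + 1/(W(v(-1)) + 87734) = (221 + 2*357) + 1/(1/(4 + 1/(4*(22 - 1))) + 87734) = (221 + 714) + 1/(1/(4 + (¼)/21) + 87734) = 935 + 1/(1/(4 + (¼)*(1/21)) + 87734) = 935 + 1/(1/(4 + 1/84) + 87734) = 935 + 1/(1/(337/84) + 87734) = 935 + 1/(84/337 + 87734) = 935 + 1/(29566442/337) = 935 + 337/29566442 = 27644623607/29566442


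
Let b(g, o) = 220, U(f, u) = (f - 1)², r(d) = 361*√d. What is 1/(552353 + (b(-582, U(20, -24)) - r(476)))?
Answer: 78939/43610698219 + 722*√119/305274887533 ≈ 1.8359e-6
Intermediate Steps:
U(f, u) = (-1 + f)²
1/(552353 + (b(-582, U(20, -24)) - r(476))) = 1/(552353 + (220 - 361*√476)) = 1/(552353 + (220 - 361*2*√119)) = 1/(552353 + (220 - 722*√119)) = 1/(552573 - 722*√119)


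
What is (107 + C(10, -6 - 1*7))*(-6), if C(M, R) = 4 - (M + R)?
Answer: -684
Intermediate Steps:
C(M, R) = 4 - M - R (C(M, R) = 4 + (-M - R) = 4 - M - R)
(107 + C(10, -6 - 1*7))*(-6) = (107 + (4 - 1*10 - (-6 - 1*7)))*(-6) = (107 + (4 - 10 - (-6 - 7)))*(-6) = (107 + (4 - 10 - 1*(-13)))*(-6) = (107 + (4 - 10 + 13))*(-6) = (107 + 7)*(-6) = 114*(-6) = -684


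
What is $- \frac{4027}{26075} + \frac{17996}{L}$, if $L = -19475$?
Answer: $- \frac{21906861}{20312425} \approx -1.0785$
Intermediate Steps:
$- \frac{4027}{26075} + \frac{17996}{L} = - \frac{4027}{26075} + \frac{17996}{-19475} = \left(-4027\right) \frac{1}{26075} + 17996 \left(- \frac{1}{19475}\right) = - \frac{4027}{26075} - \frac{17996}{19475} = - \frac{21906861}{20312425}$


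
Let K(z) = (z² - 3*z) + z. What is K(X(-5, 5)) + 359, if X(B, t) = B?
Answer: 394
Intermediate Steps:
K(z) = z² - 2*z
K(X(-5, 5)) + 359 = -5*(-2 - 5) + 359 = -5*(-7) + 359 = 35 + 359 = 394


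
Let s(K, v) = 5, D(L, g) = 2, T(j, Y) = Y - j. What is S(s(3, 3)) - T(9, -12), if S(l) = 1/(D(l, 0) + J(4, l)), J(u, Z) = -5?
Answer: 62/3 ≈ 20.667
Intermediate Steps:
S(l) = -⅓ (S(l) = 1/(2 - 5) = 1/(-3) = -⅓)
S(s(3, 3)) - T(9, -12) = -⅓ - (-12 - 1*9) = -⅓ - (-12 - 9) = -⅓ - 1*(-21) = -⅓ + 21 = 62/3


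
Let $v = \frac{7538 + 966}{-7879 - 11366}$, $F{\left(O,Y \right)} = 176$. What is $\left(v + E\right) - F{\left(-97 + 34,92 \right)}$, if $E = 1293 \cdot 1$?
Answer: $\frac{21488161}{19245} \approx 1116.6$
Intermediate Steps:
$E = 1293$
$v = - \frac{8504}{19245}$ ($v = \frac{8504}{-19245} = 8504 \left(- \frac{1}{19245}\right) = - \frac{8504}{19245} \approx -0.44188$)
$\left(v + E\right) - F{\left(-97 + 34,92 \right)} = \left(- \frac{8504}{19245} + 1293\right) - 176 = \frac{24875281}{19245} - 176 = \frac{21488161}{19245}$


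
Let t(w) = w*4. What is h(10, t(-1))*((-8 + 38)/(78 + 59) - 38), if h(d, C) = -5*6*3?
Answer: 465840/137 ≈ 3400.3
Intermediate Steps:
t(w) = 4*w
h(d, C) = -90 (h(d, C) = -30*3 = -1*90 = -90)
h(10, t(-1))*((-8 + 38)/(78 + 59) - 38) = -90*((-8 + 38)/(78 + 59) - 38) = -90*(30/137 - 38) = -90*(-5176/137) = 465840/137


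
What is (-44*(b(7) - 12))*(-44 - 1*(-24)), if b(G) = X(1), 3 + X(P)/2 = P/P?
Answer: -14080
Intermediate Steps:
X(P) = -4 (X(P) = -6 + 2*(P/P) = -6 + 2*1 = -6 + 2 = -4)
b(G) = -4
(-44*(b(7) - 12))*(-44 - 1*(-24)) = (-44*(-4 - 12))*(-44 - 1*(-24)) = (-44*(-16))*(-44 + 24) = 704*(-20) = -14080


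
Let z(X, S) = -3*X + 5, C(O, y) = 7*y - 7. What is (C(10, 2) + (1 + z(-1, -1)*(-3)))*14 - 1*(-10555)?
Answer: 10331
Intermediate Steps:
C(O, y) = -7 + 7*y
z(X, S) = 5 - 3*X
(C(10, 2) + (1 + z(-1, -1)*(-3)))*14 - 1*(-10555) = ((-7 + 7*2) + (1 + (5 - 3*(-1))*(-3)))*14 - 1*(-10555) = ((-7 + 14) + (1 + (5 + 3)*(-3)))*14 + 10555 = (7 + (1 + 8*(-3)))*14 + 10555 = (7 + (1 - 24))*14 + 10555 = (7 - 23)*14 + 10555 = -16*14 + 10555 = -224 + 10555 = 10331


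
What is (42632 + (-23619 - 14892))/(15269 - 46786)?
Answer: -4121/31517 ≈ -0.13075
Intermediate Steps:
(42632 + (-23619 - 14892))/(15269 - 46786) = (42632 - 38511)/(-31517) = 4121*(-1/31517) = -4121/31517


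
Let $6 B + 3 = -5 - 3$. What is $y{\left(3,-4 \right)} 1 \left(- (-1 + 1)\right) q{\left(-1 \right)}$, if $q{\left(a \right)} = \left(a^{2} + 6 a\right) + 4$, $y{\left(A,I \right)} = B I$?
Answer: $0$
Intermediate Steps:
$B = - \frac{11}{6}$ ($B = - \frac{1}{2} + \frac{-5 - 3}{6} = - \frac{1}{2} + \frac{1}{6} \left(-8\right) = - \frac{1}{2} - \frac{4}{3} = - \frac{11}{6} \approx -1.8333$)
$y{\left(A,I \right)} = - \frac{11 I}{6}$
$q{\left(a \right)} = 4 + a^{2} + 6 a$
$y{\left(3,-4 \right)} 1 \left(- (-1 + 1)\right) q{\left(-1 \right)} = \left(- \frac{11}{6}\right) \left(-4\right) 1 \left(- (-1 + 1)\right) \left(4 + \left(-1\right)^{2} + 6 \left(-1\right)\right) = \frac{22}{3} \cdot 1 \left(\left(-1\right) 0\right) \left(4 + 1 - 6\right) = \frac{22}{3} \cdot 0 \left(-1\right) = 0 \left(-1\right) = 0$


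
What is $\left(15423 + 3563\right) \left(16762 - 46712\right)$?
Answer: $-568630700$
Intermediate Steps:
$\left(15423 + 3563\right) \left(16762 - 46712\right) = 18986 \left(-29950\right) = -568630700$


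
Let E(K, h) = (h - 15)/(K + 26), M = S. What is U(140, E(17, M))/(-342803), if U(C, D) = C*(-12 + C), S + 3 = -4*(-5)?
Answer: -17920/342803 ≈ -0.052275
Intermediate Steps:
S = 17 (S = -3 - 4*(-5) = -3 + 20 = 17)
M = 17
E(K, h) = (-15 + h)/(26 + K)
U(140, E(17, M))/(-342803) = (140*(-12 + 140))/(-342803) = (140*128)*(-1/342803) = 17920*(-1/342803) = -17920/342803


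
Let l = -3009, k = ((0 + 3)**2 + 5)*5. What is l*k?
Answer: -210630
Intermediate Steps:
k = 70 (k = (3**2 + 5)*5 = (9 + 5)*5 = 14*5 = 70)
l*k = -3009*70 = -210630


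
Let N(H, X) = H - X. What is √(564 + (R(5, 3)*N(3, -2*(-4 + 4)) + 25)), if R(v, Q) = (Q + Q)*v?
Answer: √679 ≈ 26.058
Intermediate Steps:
R(v, Q) = 2*Q*v (R(v, Q) = (2*Q)*v = 2*Q*v)
√(564 + (R(5, 3)*N(3, -2*(-4 + 4)) + 25)) = √(564 + ((2*3*5)*(3 - (-2)*(-4 + 4)) + 25)) = √(564 + (30*(3 - (-2)*0) + 25)) = √(564 + (30*(3 - 1*0) + 25)) = √(564 + (30*(3 + 0) + 25)) = √(564 + (30*3 + 25)) = √(564 + (90 + 25)) = √(564 + 115) = √679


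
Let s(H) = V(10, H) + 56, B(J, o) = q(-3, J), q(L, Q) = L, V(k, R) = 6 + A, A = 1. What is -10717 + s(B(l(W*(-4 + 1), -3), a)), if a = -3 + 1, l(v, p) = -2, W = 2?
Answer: -10654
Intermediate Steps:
a = -2
V(k, R) = 7 (V(k, R) = 6 + 1 = 7)
B(J, o) = -3
s(H) = 63 (s(H) = 7 + 56 = 63)
-10717 + s(B(l(W*(-4 + 1), -3), a)) = -10717 + 63 = -10654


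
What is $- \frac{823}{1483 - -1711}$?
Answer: $- \frac{823}{3194} \approx -0.25767$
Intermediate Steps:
$- \frac{823}{1483 - -1711} = - \frac{823}{1483 + 1711} = - \frac{823}{3194}$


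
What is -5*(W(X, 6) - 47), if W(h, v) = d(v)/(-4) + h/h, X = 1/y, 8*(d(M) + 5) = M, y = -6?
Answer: 3595/16 ≈ 224.69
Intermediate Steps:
d(M) = -5 + M/8
X = -1/6 (X = 1/(-6) = -1/6 ≈ -0.16667)
W(h, v) = 9/4 - v/32 (W(h, v) = (-5 + v/8)/(-4) + h/h = (-5 + v/8)*(-1/4) + 1 = (5/4 - v/32) + 1 = 9/4 - v/32)
-5*(W(X, 6) - 47) = -5*((9/4 - 1/32*6) - 47) = -5*((9/4 - 3/16) - 47) = -5*(33/16 - 47) = -5*(-719/16) = 3595/16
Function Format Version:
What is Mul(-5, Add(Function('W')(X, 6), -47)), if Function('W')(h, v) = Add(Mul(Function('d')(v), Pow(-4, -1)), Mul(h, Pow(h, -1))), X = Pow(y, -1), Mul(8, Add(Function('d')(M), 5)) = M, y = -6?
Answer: Rational(3595, 16) ≈ 224.69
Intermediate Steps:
Function('d')(M) = Add(-5, Mul(Rational(1, 8), M))
X = Rational(-1, 6) (X = Pow(-6, -1) = Rational(-1, 6) ≈ -0.16667)
Function('W')(h, v) = Add(Rational(9, 4), Mul(Rational(-1, 32), v)) (Function('W')(h, v) = Add(Mul(Add(-5, Mul(Rational(1, 8), v)), Pow(-4, -1)), Mul(h, Pow(h, -1))) = Add(Mul(Add(-5, Mul(Rational(1, 8), v)), Rational(-1, 4)), 1) = Add(Add(Rational(5, 4), Mul(Rational(-1, 32), v)), 1) = Add(Rational(9, 4), Mul(Rational(-1, 32), v)))
Mul(-5, Add(Function('W')(X, 6), -47)) = Mul(-5, Add(Add(Rational(9, 4), Mul(Rational(-1, 32), 6)), -47)) = Mul(-5, Add(Add(Rational(9, 4), Rational(-3, 16)), -47)) = Mul(-5, Add(Rational(33, 16), -47)) = Mul(-5, Rational(-719, 16)) = Rational(3595, 16)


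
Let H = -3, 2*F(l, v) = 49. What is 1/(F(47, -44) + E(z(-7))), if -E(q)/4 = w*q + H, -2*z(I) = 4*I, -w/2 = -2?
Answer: -2/375 ≈ -0.0053333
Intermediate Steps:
F(l, v) = 49/2 (F(l, v) = (½)*49 = 49/2)
w = 4 (w = -2*(-2) = 4)
z(I) = -2*I
E(q) = 12 - 16*q (E(q) = -4*(4*q - 3) = -4*(-3 + 4*q) = 12 - 16*q)
1/(F(47, -44) + E(z(-7))) = 1/(49/2 + (12 - (-32)*(-7))) = 1/(49/2 + (12 - 16*14)) = 1/(49/2 + (12 - 224)) = 1/(49/2 - 212) = 1/(-375/2) = -2/375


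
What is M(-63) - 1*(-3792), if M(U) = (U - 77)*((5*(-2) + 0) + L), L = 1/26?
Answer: 67426/13 ≈ 5186.6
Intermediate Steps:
L = 1/26 ≈ 0.038462
M(U) = 19943/26 - 259*U/26 (M(U) = (U - 77)*((5*(-2) + 0) + 1/26) = (-77 + U)*((-10 + 0) + 1/26) = (-77 + U)*(-10 + 1/26) = (-77 + U)*(-259/26) = 19943/26 - 259*U/26)
M(-63) - 1*(-3792) = (19943/26 - 259/26*(-63)) - 1*(-3792) = (19943/26 + 16317/26) + 3792 = 18130/13 + 3792 = 67426/13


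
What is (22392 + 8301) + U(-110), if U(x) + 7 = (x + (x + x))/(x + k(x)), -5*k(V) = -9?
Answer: 16602776/541 ≈ 30689.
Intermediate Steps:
k(V) = 9/5 (k(V) = -⅕*(-9) = 9/5)
U(x) = -7 + 3*x/(9/5 + x) (U(x) = -7 + (x + (x + x))/(x + 9/5) = -7 + (x + 2*x)/(9/5 + x) = -7 + (3*x)/(9/5 + x) = -7 + 3*x/(9/5 + x))
(22392 + 8301) + U(-110) = (22392 + 8301) + (-63 - 20*(-110))/(9 + 5*(-110)) = 30693 + (-63 + 2200)/(9 - 550) = 30693 + 2137/(-541) = 30693 - 1/541*2137 = 30693 - 2137/541 = 16602776/541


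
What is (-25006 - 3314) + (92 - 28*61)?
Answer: -29936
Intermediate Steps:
(-25006 - 3314) + (92 - 28*61) = -28320 + (92 - 1708) = -28320 - 1616 = -29936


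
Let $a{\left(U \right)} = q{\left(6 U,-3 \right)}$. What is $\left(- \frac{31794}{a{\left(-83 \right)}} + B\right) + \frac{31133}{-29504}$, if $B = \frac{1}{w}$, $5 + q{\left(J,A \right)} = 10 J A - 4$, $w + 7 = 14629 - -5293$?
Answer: $- \frac{1330393010041}{417763805760} \approx -3.1846$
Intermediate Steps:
$w = 19915$ ($w = -7 + \left(14629 - -5293\right) = -7 + \left(14629 + 5293\right) = -7 + 19922 = 19915$)
$q{\left(J,A \right)} = -9 + 10 A J$ ($q{\left(J,A \right)} = -5 + \left(10 J A - 4\right) = -5 + \left(10 A J - 4\right) = -5 + \left(-4 + 10 A J\right) = -9 + 10 A J$)
$a{\left(U \right)} = -9 - 180 U$ ($a{\left(U \right)} = -9 + 10 \left(-3\right) 6 U = -9 - 180 U$)
$B = \frac{1}{19915} \approx 5.0213 \cdot 10^{-5}$
$\left(- \frac{31794}{a{\left(-83 \right)}} + B\right) + \frac{31133}{-29504} = \left(- \frac{31794}{-9 - -14940} + \frac{1}{19915}\right) + \frac{31133}{-29504} = \left(- \frac{31794}{-9 + 14940} + \frac{1}{19915}\right) + 31133 \left(- \frac{1}{29504}\right) = \left(- \frac{31794}{14931} + \frac{1}{19915}\right) - \frac{31133}{29504} = \left(\left(-31794\right) \frac{1}{14931} + \frac{1}{19915}\right) - \frac{31133}{29504} = \left(- \frac{1514}{711} + \frac{1}{19915}\right) - \frac{31133}{29504} = - \frac{30150599}{14159565} - \frac{31133}{29504} = - \frac{1330393010041}{417763805760}$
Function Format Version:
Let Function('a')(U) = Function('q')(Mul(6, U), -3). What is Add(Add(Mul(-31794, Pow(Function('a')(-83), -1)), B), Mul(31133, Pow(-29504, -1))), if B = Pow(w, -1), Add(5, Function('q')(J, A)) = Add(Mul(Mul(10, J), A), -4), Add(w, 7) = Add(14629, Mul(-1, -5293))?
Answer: Rational(-1330393010041, 417763805760) ≈ -3.1846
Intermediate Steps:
w = 19915 (w = Add(-7, Add(14629, Mul(-1, -5293))) = Add(-7, Add(14629, 5293)) = Add(-7, 19922) = 19915)
Function('q')(J, A) = Add(-9, Mul(10, A, J)) (Function('q')(J, A) = Add(-5, Add(Mul(Mul(10, J), A), -4)) = Add(-5, Add(Mul(10, A, J), -4)) = Add(-5, Add(-4, Mul(10, A, J))) = Add(-9, Mul(10, A, J)))
Function('a')(U) = Add(-9, Mul(-180, U)) (Function('a')(U) = Add(-9, Mul(10, -3, Mul(6, U))) = Add(-9, Mul(-180, U)))
B = Rational(1, 19915) (B = Pow(19915, -1) = Rational(1, 19915) ≈ 5.0213e-5)
Add(Add(Mul(-31794, Pow(Function('a')(-83), -1)), B), Mul(31133, Pow(-29504, -1))) = Add(Add(Mul(-31794, Pow(Add(-9, Mul(-180, -83)), -1)), Rational(1, 19915)), Mul(31133, Pow(-29504, -1))) = Add(Add(Mul(-31794, Pow(Add(-9, 14940), -1)), Rational(1, 19915)), Mul(31133, Rational(-1, 29504))) = Add(Add(Mul(-31794, Pow(14931, -1)), Rational(1, 19915)), Rational(-31133, 29504)) = Add(Add(Mul(-31794, Rational(1, 14931)), Rational(1, 19915)), Rational(-31133, 29504)) = Add(Add(Rational(-1514, 711), Rational(1, 19915)), Rational(-31133, 29504)) = Add(Rational(-30150599, 14159565), Rational(-31133, 29504)) = Rational(-1330393010041, 417763805760)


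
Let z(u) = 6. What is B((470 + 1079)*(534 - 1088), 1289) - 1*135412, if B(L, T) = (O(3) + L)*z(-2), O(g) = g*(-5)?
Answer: -5284378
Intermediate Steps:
O(g) = -5*g
B(L, T) = -90 + 6*L (B(L, T) = (-5*3 + L)*6 = (-15 + L)*6 = -90 + 6*L)
B((470 + 1079)*(534 - 1088), 1289) - 1*135412 = (-90 + 6*((470 + 1079)*(534 - 1088))) - 1*135412 = (-90 + 6*(1549*(-554))) - 135412 = (-90 + 6*(-858146)) - 135412 = (-90 - 5148876) - 135412 = -5148966 - 135412 = -5284378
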